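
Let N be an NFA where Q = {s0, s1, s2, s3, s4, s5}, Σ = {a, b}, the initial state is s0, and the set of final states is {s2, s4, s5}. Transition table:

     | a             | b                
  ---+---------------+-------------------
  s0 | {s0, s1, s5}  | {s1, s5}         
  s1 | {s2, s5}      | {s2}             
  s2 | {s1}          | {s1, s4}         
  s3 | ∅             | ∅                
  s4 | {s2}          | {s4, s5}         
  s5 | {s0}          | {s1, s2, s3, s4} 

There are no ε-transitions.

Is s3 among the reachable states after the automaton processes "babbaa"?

Start in {s0}.
Read 'b': {s0} → {s1, s5}.
Read 'a': {s1, s5} → {s0, s2, s5}.
Read 'b': {s0, s2, s5} → {s1, s2, s3, s4, s5}.
Read 'b': {s1, s2, s3, s4, s5} → {s1, s2, s3, s4, s5}.
Read 'a': {s1, s2, s3, s4, s5} → {s0, s1, s2, s5}.
Read 'a': {s0, s1, s2, s5} → {s0, s1, s2, s5}.
State s3 is not in {s0, s1, s2, s5}.

No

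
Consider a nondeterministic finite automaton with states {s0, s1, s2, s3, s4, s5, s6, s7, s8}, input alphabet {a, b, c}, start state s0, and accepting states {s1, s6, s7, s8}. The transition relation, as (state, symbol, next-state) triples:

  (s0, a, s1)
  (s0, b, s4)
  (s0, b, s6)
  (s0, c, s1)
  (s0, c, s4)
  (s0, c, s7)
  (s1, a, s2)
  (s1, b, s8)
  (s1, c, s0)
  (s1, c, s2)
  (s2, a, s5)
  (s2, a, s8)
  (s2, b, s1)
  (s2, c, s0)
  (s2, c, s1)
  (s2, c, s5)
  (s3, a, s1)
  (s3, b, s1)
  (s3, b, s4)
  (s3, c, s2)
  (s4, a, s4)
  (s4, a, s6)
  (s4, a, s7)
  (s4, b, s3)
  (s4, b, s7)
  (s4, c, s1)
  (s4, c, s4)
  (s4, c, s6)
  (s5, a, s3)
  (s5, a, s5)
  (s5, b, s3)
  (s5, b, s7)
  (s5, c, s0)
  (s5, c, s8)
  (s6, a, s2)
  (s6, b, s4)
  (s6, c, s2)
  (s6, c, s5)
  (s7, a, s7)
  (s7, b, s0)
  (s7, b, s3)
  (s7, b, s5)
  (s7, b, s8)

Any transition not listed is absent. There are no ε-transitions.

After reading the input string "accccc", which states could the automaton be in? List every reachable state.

{s0, s1, s2, s4, s5, s6, s7, s8}

Start in {s0}.
Read 'a': s0→{s1}; now {s1}.
Read 'c': s1→{s0, s2}; now {s0, s2}.
Read 'c': s0→{s1, s4, s7}, s2→{s0, s1, s5}; now {s0, s1, s4, s5, s7}.
Read 'c': s0→{s1, s4, s7}, s1→{s0, s2}, s4→{s1, s4, s6}, s5→{s0, s8}, s7→∅; now {s0, s1, s2, s4, s6, s7, s8}.
Read 'c': s0→{s1, s4, s7}, s1→{s0, s2}, s2→{s0, s1, s5}, s4→{s1, s4, s6}, s6→{s2, s5}, s7→∅, s8→∅; now {s0, s1, s2, s4, s5, s6, s7}.
Read 'c': s0→{s1, s4, s7}, s1→{s0, s2}, s2→{s0, s1, s5}, s4→{s1, s4, s6}, s5→{s0, s8}, s6→{s2, s5}, s7→∅; now {s0, s1, s2, s4, s5, s6, s7, s8}.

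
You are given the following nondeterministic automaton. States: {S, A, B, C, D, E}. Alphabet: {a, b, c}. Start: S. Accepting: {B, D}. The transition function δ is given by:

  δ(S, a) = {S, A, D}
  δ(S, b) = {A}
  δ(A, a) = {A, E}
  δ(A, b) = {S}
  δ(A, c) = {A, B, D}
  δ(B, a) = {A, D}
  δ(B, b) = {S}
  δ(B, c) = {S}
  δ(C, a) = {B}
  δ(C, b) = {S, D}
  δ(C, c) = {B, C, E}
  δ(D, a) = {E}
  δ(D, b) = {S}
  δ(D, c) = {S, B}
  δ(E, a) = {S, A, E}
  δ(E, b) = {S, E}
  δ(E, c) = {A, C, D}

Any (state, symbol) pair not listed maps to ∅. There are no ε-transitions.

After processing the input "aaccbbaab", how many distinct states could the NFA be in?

Start in {S}.
Read 'a': {S} → {S, A, D}.
Read 'a': {S, A, D} → {S, A, D, E}.
Read 'c': {S, A, D, E} → {S, A, B, C, D}.
Read 'c': {S, A, B, C, D} → {S, A, B, C, D, E}.
Read 'b': {S, A, B, C, D, E} → {S, A, D, E}.
Read 'b': {S, A, D, E} → {S, A, E}.
Read 'a': {S, A, E} → {S, A, D, E}.
Read 'a': {S, A, D, E} → {S, A, D, E}.
Read 'b': {S, A, D, E} → {S, A, E}.
That set has 3 states.

3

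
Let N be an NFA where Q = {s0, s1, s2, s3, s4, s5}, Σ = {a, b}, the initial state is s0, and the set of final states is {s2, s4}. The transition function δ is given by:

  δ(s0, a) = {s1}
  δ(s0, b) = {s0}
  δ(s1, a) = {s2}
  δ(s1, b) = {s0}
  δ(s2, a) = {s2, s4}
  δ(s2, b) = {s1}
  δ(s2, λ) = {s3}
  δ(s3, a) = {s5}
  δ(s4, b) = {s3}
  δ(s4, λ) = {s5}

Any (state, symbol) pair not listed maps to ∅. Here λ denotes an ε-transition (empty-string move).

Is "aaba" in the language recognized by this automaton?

Yes

Start in {s0}.
Read 'a': {s0} → {s1}.
Read 'a': {s1} → {s2, s3}.
Read 'b': {s2, s3} → {s1}.
Read 'a': {s1} → {s2, s3}.
The final set {s2, s3} contains the accepting state s2.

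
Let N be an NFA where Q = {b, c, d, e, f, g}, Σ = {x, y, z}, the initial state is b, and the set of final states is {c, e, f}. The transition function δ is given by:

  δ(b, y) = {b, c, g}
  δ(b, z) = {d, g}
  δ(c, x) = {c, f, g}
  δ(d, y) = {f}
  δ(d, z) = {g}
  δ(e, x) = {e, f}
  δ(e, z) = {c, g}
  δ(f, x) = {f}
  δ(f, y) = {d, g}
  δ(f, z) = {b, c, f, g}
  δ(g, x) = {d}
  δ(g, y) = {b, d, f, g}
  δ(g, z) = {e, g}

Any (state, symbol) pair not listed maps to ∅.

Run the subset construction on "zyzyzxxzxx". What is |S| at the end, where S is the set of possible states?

5

Start in {b}.
Read 'z': b→{d, g}; now {d, g}.
Read 'y': d→{f}, g→{b, d, f, g}; now {b, d, f, g}.
Read 'z': b→{d, g}, d→{g}, f→{b, c, f, g}, g→{e, g}; now {b, c, d, e, f, g}.
Read 'y': b→{b, c, g}, c→∅, d→{f}, e→∅, f→{d, g}, g→{b, d, f, g}; now {b, c, d, f, g}.
Read 'z': b→{d, g}, c→∅, d→{g}, f→{b, c, f, g}, g→{e, g}; now {b, c, d, e, f, g}.
Read 'x': b→∅, c→{c, f, g}, d→∅, e→{e, f}, f→{f}, g→{d}; now {c, d, e, f, g}.
Read 'x': c→{c, f, g}, d→∅, e→{e, f}, f→{f}, g→{d}; now {c, d, e, f, g}.
Read 'z': c→∅, d→{g}, e→{c, g}, f→{b, c, f, g}, g→{e, g}; now {b, c, e, f, g}.
Read 'x': b→∅, c→{c, f, g}, e→{e, f}, f→{f}, g→{d}; now {c, d, e, f, g}.
Read 'x': c→{c, f, g}, d→∅, e→{e, f}, f→{f}, g→{d}; now {c, d, e, f, g}.
That set has 5 states.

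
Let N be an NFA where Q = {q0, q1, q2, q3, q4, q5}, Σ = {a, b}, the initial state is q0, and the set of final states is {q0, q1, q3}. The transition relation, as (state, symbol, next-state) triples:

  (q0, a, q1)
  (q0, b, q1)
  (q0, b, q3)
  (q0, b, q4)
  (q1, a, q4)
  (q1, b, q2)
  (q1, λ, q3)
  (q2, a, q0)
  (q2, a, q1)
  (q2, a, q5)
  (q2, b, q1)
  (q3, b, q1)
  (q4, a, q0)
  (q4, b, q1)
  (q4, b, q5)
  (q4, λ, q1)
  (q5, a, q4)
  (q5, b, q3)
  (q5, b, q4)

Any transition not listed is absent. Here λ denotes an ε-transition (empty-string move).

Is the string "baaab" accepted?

Yes

Start in {q0}.
Read 'b': q0→{q1, q3, q4}; now {q1, q3, q4}.
Read 'a': q1→{q4}, q3→∅, q4→{q0}; union {q0, q4}; ε-closure = {q0, q1, q3, q4}.
Read 'a': q0→{q1}, q1→{q4}, q3→∅, q4→{q0}; union {q0, q1, q4}; ε-closure = {q0, q1, q3, q4}.
Read 'a': q0→{q1}, q1→{q4}, q3→∅, q4→{q0}; union {q0, q1, q4}; ε-closure = {q0, q1, q3, q4}.
Read 'b': q0→{q1, q3, q4}, q1→{q2}, q3→{q1}, q4→{q1, q5}; now {q1, q2, q3, q4, q5}.
The final set {q1, q2, q3, q4, q5} contains the accepting states q1, q3.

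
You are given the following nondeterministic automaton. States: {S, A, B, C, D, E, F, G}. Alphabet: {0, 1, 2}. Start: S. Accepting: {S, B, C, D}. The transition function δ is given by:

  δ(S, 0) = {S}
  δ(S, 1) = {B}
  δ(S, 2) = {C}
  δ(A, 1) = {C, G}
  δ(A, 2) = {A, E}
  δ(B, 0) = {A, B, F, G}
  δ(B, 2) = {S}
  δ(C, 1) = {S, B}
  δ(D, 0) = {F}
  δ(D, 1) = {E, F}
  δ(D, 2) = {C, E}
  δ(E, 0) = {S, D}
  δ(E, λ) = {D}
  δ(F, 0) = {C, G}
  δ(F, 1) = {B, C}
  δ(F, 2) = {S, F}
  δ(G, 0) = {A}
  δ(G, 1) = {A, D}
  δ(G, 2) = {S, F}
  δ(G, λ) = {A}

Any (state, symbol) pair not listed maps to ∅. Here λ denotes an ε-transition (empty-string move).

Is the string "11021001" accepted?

Start in {S}.
Read '1': S→{B}; now {B}.
Read '1': B→∅; now ∅.
The set is empty and remains empty for the remaining 6 symbols.
The final set ∅ contains no accepting state.

No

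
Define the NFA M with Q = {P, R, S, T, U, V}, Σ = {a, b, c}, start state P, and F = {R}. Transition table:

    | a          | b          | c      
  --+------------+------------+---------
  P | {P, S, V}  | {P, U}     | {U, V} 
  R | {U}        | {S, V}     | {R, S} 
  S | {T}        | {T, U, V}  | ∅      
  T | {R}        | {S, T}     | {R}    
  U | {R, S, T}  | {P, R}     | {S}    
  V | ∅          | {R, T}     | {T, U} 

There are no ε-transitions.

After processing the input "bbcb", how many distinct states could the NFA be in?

6

Start in {P}.
Read 'b': {P} → {P, U}.
Read 'b': {P, U} → {P, R, U}.
Read 'c': {P, R, U} → {R, S, U, V}.
Read 'b': {R, S, U, V} → {P, R, S, T, U, V}.
That set has 6 states.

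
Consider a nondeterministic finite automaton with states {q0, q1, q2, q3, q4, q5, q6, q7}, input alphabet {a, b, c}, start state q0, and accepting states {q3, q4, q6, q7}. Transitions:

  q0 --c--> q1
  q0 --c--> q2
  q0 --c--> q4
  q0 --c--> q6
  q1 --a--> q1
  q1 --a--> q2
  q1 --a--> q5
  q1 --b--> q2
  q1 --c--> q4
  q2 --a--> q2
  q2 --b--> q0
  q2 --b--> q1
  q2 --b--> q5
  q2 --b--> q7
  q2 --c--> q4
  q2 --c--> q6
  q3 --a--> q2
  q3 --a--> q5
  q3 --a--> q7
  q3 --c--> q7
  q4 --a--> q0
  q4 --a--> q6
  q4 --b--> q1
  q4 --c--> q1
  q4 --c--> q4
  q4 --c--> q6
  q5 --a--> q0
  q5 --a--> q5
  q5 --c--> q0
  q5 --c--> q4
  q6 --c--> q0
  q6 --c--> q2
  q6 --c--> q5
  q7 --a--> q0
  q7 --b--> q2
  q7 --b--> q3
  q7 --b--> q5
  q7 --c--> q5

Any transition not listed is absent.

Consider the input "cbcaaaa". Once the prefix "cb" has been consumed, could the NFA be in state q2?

Start in {q0}.
Read 'c': {q0} → {q1, q2, q4, q6}.
Read 'b': {q1, q2, q4, q6} → {q0, q1, q2, q5, q7}.
State q2 is in {q0, q1, q2, q5, q7}.

Yes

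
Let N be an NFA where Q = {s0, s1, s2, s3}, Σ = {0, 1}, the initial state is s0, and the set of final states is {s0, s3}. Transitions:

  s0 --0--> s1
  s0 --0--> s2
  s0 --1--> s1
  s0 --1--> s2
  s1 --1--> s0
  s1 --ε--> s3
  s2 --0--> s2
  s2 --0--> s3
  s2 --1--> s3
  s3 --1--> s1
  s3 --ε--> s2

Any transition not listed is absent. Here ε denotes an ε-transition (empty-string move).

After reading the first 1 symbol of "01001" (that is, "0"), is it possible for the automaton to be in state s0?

No

Start in {s0}.
Read '0': s0→{s1, s2}; union {s1, s2}; ε-closure = {s1, s2, s3}.
State s0 is not in {s1, s2, s3}.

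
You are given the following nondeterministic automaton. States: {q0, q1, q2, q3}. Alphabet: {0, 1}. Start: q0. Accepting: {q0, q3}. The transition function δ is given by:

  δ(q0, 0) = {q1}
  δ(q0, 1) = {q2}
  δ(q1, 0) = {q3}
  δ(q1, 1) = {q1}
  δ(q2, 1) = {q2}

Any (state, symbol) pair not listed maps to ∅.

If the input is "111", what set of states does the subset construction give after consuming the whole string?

Start in {q0}.
Read '1': q0→{q2}; now {q2}.
Read '1': q2→{q2}; now {q2}.
Read '1': q2→{q2}; now {q2}.

{q2}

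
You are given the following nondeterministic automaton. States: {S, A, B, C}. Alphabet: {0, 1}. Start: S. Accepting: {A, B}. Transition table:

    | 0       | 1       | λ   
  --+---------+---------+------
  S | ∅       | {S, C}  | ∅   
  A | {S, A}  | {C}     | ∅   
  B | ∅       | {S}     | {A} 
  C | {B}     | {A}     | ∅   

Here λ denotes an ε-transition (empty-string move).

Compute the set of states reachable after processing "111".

Start in {S}.
Read '1': S→{S, C}; now {S, C}.
Read '1': S→{S, C}, C→{A}; now {S, A, C}.
Read '1': S→{S, C}, A→{C}, C→{A}; now {S, A, C}.

{S, A, C}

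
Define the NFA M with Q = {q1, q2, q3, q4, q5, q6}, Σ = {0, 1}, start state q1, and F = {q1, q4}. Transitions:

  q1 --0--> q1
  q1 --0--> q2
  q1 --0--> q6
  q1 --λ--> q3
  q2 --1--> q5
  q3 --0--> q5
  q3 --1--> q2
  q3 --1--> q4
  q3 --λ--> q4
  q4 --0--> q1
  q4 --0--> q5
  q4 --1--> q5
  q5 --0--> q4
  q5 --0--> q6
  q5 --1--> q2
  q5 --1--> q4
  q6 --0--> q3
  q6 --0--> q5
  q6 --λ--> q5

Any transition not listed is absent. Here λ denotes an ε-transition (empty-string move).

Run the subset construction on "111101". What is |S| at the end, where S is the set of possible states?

3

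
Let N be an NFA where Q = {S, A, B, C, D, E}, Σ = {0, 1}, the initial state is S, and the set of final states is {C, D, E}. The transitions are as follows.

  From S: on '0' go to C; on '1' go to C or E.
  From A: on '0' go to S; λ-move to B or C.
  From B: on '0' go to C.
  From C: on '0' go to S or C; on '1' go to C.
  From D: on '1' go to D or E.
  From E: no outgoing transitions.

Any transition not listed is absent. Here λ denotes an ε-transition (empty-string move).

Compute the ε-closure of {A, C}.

{A, B, C}

Begin with {A, C}.
ε-move A → B; add B.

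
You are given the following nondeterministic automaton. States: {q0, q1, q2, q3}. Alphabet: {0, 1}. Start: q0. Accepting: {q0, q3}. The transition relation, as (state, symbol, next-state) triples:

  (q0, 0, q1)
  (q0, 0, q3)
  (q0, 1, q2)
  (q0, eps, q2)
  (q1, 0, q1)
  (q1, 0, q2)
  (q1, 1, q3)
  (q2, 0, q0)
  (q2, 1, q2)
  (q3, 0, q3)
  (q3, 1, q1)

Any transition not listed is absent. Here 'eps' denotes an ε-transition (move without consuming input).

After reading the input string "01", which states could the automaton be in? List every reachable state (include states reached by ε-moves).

{q1, q2, q3}

Start: ε-closure({q0}) = {q0, q2}.
Read '0': q0→{q1, q3}, q2→{q0}; union {q0, q1, q3}; ε-closure = {q0, q1, q2, q3}.
Read '1': q0→{q2}, q1→{q3}, q2→{q2}, q3→{q1}; now {q1, q2, q3}.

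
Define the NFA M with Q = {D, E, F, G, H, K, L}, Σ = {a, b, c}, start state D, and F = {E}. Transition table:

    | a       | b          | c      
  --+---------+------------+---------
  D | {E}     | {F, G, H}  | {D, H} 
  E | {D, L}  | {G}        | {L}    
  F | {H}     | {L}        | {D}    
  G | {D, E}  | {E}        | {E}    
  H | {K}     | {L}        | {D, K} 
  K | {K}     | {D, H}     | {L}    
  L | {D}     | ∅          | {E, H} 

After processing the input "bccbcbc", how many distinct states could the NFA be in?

Start in {D}.
Read 'b': {D} → {F, G, H}.
Read 'c': {F, G, H} → {D, E, K}.
Read 'c': {D, E, K} → {D, H, L}.
Read 'b': {D, H, L} → {F, G, H, L}.
Read 'c': {F, G, H, L} → {D, E, H, K}.
Read 'b': {D, E, H, K} → {D, F, G, H, L}.
Read 'c': {D, F, G, H, L} → {D, E, H, K}.
That set has 4 states.

4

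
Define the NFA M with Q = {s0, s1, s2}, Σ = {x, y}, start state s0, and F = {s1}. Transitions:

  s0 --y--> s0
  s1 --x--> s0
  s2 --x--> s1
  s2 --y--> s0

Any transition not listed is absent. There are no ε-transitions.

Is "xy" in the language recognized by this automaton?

Start in {s0}.
Read 'x': {s0} → ∅.
The set is empty and remains empty for the remaining 1 symbol.
The final set ∅ contains no accepting state.

No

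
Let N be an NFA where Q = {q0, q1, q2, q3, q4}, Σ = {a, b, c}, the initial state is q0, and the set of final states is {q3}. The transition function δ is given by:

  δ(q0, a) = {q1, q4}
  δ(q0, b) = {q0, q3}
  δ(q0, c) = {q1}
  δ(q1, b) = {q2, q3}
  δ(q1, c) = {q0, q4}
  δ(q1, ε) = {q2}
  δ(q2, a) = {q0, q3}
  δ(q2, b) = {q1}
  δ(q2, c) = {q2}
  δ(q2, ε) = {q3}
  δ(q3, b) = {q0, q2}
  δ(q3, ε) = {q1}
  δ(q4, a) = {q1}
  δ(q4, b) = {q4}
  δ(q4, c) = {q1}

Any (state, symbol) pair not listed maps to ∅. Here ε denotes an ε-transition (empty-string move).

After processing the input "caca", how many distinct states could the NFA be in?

5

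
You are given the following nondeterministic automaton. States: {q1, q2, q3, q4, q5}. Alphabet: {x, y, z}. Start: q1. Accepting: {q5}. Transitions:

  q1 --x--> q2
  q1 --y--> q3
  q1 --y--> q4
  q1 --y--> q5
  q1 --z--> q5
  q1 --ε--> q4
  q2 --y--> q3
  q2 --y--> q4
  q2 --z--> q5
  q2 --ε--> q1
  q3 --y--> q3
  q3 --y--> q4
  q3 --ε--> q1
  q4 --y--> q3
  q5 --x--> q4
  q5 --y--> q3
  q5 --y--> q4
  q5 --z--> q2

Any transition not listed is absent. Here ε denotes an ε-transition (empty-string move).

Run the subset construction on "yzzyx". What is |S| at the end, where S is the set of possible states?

Start: ε-closure({q1}) = {q1, q4}.
Read 'y': q1→{q3, q4, q5}, q4→{q3}; union {q3, q4, q5}; ε-closure = {q1, q3, q4, q5}.
Read 'z': q1→{q5}, q3→∅, q4→∅, q5→{q2}; union {q2, q5}; ε-closure = {q1, q2, q4, q5}.
Read 'z': q1→{q5}, q2→{q5}, q4→∅, q5→{q2}; union {q2, q5}; ε-closure = {q1, q2, q4, q5}.
Read 'y': q1→{q3, q4, q5}, q2→{q3, q4}, q4→{q3}, q5→{q3, q4}; union {q3, q4, q5}; ε-closure = {q1, q3, q4, q5}.
Read 'x': q1→{q2}, q3→∅, q4→∅, q5→{q4}; union {q2, q4}; ε-closure = {q1, q2, q4}.
That set has 3 states.

3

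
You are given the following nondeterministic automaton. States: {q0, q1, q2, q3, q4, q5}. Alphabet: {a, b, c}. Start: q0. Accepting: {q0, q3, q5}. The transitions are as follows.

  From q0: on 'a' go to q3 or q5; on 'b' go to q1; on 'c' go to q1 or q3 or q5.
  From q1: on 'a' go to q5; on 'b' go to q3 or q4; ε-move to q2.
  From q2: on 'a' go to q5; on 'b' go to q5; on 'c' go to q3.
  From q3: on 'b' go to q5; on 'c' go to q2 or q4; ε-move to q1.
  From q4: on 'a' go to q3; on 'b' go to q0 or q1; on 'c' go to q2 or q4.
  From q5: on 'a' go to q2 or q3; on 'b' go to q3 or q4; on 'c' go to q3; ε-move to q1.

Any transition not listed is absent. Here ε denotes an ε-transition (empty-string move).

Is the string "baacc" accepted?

Yes

Start in {q0}.
Read 'b': q0→{q1}; union {q1}; ε-closure = {q1, q2}.
Read 'a': q1→{q5}, q2→{q5}; union {q5}; ε-closure = {q1, q2, q5}.
Read 'a': q1→{q5}, q2→{q5}, q5→{q2, q3}; union {q2, q3, q5}; ε-closure = {q1, q2, q3, q5}.
Read 'c': q1→∅, q2→{q3}, q3→{q2, q4}, q5→{q3}; union {q2, q3, q4}; ε-closure = {q1, q2, q3, q4}.
Read 'c': q1→∅, q2→{q3}, q3→{q2, q4}, q4→{q2, q4}; union {q2, q3, q4}; ε-closure = {q1, q2, q3, q4}.
The final set {q1, q2, q3, q4} contains the accepting state q3.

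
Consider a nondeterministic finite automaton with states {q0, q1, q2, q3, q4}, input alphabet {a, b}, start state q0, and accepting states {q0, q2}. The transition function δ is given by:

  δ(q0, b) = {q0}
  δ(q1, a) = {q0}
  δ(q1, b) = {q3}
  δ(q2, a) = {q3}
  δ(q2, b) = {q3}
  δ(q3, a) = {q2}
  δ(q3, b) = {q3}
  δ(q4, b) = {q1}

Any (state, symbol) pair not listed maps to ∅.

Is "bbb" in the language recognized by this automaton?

Yes

Start in {q0}.
Read 'b': q0→{q0}; now {q0}.
Read 'b': q0→{q0}; now {q0}.
Read 'b': q0→{q0}; now {q0}.
The final set {q0} contains the accepting state q0.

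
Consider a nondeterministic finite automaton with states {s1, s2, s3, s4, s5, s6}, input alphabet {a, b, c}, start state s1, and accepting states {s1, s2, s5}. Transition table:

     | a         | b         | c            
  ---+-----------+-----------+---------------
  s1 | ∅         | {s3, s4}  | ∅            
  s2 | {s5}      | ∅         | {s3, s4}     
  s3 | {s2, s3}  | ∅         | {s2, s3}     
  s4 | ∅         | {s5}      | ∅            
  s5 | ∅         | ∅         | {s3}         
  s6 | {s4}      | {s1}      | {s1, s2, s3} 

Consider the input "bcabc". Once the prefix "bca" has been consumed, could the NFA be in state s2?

Yes

Start in {s1}.
Read 'b': s1→{s3, s4}; now {s3, s4}.
Read 'c': s3→{s2, s3}, s4→∅; now {s2, s3}.
Read 'a': s2→{s5}, s3→{s2, s3}; now {s2, s3, s5}.
State s2 is in {s2, s3, s5}.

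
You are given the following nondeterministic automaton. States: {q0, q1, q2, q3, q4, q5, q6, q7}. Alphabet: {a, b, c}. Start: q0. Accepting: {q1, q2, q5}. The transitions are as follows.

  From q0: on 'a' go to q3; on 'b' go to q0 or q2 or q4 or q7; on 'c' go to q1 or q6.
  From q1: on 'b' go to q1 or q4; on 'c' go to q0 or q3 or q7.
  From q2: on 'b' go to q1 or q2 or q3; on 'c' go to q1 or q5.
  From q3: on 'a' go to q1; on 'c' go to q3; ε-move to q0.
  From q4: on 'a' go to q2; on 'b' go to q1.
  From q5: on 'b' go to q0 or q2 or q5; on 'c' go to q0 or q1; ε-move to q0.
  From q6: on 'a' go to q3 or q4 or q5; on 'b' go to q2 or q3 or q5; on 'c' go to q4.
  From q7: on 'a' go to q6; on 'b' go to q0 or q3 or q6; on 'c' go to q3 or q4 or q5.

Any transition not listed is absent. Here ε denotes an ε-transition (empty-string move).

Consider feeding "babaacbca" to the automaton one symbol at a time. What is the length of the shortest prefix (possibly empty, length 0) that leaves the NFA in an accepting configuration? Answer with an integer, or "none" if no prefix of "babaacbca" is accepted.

1

Start in {q0}.
Read 'b': {q0} → {q0, q2, q4, q7}.
None of the earlier sets intersect F, but {q0, q2, q4, q7} does.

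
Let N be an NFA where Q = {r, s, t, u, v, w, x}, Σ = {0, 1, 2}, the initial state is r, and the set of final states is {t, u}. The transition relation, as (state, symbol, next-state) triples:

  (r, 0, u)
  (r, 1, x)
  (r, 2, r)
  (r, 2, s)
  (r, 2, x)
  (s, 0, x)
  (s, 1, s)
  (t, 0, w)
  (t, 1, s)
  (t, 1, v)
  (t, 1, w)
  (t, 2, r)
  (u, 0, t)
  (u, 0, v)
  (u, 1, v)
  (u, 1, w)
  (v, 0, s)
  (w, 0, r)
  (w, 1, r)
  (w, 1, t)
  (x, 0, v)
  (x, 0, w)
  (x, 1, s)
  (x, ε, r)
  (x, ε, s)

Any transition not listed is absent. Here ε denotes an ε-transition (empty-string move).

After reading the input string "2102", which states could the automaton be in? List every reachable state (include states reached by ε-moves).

{r, s, x}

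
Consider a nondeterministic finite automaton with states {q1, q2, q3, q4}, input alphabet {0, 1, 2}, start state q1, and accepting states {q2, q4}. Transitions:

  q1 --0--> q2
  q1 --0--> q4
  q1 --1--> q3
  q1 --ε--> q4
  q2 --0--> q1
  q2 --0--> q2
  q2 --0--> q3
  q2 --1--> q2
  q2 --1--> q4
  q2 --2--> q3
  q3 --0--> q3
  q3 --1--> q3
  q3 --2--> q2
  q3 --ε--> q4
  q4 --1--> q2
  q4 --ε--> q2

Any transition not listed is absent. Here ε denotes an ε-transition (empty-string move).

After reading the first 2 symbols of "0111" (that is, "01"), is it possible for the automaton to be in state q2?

Yes

Start: ε-closure({q1}) = {q1, q2, q4}.
Read '0': {q1, q2, q4} → {q1, q2, q3, q4}.
Read '1': {q1, q2, q3, q4} → {q2, q3, q4}.
State q2 is in {q2, q3, q4}.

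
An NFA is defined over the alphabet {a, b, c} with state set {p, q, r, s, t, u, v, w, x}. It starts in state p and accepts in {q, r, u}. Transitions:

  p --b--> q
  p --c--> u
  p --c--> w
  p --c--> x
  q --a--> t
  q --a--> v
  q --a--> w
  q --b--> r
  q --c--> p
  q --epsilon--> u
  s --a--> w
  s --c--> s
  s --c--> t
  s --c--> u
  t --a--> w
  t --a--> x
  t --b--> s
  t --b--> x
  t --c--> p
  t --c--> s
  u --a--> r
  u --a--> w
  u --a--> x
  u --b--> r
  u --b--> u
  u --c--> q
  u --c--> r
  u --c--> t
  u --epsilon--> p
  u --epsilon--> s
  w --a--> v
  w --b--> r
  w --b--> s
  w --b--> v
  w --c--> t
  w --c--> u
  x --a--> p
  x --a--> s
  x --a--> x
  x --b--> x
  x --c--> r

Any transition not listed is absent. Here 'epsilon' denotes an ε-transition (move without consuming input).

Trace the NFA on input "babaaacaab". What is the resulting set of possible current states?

{p, q, r, s, u, v, x}

Start in {p}.
Read 'b': p→{q}; union {q}; ε-closure = {p, q, s, u}.
Read 'a': p→∅, q→{t, v, w}, s→{w}, u→{r, w, x}; now {r, t, v, w, x}.
Read 'b': r→∅, t→{s, x}, v→∅, w→{r, s, v}, x→{x}; now {r, s, v, x}.
Read 'a': r→∅, s→{w}, v→∅, x→{p, s, x}; now {p, s, w, x}.
Read 'a': p→∅, s→{w}, w→{v}, x→{p, s, x}; now {p, s, v, w, x}.
Read 'a': p→∅, s→{w}, v→∅, w→{v}, x→{p, s, x}; now {p, s, v, w, x}.
Read 'c': p→{u, w, x}, s→{s, t, u}, v→∅, w→{t, u}, x→{r}; union {r, s, t, u, w, x}; ε-closure = {p, r, s, t, u, w, x}.
Read 'a': p→∅, r→∅, s→{w}, t→{w, x}, u→{r, w, x}, w→{v}, x→{p, s, x}; now {p, r, s, v, w, x}.
Read 'a': p→∅, r→∅, s→{w}, v→∅, w→{v}, x→{p, s, x}; now {p, s, v, w, x}.
Read 'b': p→{q}, s→∅, v→∅, w→{r, s, v}, x→{x}; union {q, r, s, v, x}; ε-closure = {p, q, r, s, u, v, x}.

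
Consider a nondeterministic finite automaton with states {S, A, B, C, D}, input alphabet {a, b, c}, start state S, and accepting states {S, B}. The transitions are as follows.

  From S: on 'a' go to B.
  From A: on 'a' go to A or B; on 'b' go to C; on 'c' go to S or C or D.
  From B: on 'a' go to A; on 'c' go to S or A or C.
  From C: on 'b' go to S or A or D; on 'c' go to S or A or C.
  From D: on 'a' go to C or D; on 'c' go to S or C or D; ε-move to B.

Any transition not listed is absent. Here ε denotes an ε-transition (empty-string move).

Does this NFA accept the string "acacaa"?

Yes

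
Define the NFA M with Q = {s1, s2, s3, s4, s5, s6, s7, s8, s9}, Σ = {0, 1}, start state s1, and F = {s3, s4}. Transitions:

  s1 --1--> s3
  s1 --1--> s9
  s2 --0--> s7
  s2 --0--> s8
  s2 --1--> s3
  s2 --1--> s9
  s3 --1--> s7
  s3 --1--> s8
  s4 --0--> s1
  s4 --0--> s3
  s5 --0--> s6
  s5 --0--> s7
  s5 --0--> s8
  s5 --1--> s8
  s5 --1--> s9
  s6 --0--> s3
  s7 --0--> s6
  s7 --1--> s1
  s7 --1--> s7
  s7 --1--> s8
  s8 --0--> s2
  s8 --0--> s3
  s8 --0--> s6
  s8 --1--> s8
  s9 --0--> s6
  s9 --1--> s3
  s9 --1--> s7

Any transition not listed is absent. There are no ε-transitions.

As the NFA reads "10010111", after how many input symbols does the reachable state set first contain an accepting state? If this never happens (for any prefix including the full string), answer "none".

1

Start in {s1}.
Read '1': s1→{s3, s9}; now {s3, s9}.
None of the earlier sets intersect F, but {s3, s9} does.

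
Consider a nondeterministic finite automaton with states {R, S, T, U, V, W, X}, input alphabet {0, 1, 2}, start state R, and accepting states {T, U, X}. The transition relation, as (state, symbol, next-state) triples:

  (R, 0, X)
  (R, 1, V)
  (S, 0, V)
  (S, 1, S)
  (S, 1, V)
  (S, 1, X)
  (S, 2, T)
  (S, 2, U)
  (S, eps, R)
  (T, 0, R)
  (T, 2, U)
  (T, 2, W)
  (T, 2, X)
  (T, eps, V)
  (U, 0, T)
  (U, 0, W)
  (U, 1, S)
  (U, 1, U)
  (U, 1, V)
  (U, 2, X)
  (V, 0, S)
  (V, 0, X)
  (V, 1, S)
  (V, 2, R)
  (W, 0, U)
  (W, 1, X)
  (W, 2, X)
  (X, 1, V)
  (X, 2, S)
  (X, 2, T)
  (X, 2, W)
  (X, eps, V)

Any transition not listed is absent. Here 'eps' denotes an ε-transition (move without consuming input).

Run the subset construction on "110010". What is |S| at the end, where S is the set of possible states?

4

Start in {R}.
Read '1': {R} → {V}.
Read '1': {V} → {R, S}.
Read '0': {R, S} → {V, X}.
Read '0': {V, X} → {R, S, V, X}.
Read '1': {R, S, V, X} → {R, S, V, X}.
Read '0': {R, S, V, X} → {R, S, V, X}.
That set has 4 states.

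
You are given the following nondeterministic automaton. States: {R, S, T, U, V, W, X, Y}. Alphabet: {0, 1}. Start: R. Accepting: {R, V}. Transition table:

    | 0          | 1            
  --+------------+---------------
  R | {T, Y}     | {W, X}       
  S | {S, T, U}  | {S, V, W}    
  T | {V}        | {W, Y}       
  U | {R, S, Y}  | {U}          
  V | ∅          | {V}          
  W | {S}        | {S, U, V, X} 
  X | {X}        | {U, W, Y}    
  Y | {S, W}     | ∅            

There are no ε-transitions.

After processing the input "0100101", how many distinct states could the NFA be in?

Start in {R}.
Read '0': {R} → {T, Y}.
Read '1': {T, Y} → {W, Y}.
Read '0': {W, Y} → {S, W}.
Read '0': {S, W} → {S, T, U}.
Read '1': {S, T, U} → {S, U, V, W, Y}.
Read '0': {S, U, V, W, Y} → {R, S, T, U, W, Y}.
Read '1': {R, S, T, U, W, Y} → {S, U, V, W, X, Y}.
That set has 6 states.

6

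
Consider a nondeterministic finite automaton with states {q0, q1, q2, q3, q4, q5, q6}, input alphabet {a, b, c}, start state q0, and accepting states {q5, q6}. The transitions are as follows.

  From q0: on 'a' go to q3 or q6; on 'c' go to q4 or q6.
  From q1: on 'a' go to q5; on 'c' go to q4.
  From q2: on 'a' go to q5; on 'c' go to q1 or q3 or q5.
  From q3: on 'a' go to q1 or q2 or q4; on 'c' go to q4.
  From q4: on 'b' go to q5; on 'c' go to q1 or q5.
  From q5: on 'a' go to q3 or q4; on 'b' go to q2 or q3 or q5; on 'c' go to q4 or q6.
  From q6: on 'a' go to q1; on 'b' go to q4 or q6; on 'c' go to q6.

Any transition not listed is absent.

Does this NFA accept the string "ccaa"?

Yes

Start in {q0}.
Read 'c': {q0} → {q4, q6}.
Read 'c': {q4, q6} → {q1, q5, q6}.
Read 'a': {q1, q5, q6} → {q1, q3, q4, q5}.
Read 'a': {q1, q3, q4, q5} → {q1, q2, q3, q4, q5}.
The final set {q1, q2, q3, q4, q5} contains the accepting state q5.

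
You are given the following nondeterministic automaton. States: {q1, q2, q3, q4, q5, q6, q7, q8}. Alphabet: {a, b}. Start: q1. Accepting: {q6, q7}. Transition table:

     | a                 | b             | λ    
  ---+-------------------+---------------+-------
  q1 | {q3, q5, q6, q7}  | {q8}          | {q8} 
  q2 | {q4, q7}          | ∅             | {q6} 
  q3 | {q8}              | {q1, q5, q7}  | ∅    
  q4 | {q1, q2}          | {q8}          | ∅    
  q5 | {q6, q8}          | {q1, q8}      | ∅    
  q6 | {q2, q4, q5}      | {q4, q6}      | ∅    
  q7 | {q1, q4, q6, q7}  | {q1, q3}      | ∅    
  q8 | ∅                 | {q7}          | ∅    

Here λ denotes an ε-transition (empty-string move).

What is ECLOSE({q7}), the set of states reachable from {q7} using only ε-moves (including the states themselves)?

{q7}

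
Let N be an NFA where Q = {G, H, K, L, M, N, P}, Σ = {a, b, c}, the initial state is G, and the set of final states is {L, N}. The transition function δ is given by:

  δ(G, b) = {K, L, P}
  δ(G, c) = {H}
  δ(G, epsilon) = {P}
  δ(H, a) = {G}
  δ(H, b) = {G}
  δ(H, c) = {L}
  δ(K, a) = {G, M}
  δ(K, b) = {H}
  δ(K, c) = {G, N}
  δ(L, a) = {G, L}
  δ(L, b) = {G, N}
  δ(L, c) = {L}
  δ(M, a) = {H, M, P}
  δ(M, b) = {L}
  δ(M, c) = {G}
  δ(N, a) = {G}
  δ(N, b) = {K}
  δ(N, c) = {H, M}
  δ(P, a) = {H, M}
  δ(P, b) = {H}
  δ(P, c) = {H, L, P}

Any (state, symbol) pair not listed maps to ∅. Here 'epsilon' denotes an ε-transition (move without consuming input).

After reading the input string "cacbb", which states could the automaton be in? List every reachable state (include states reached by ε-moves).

Start: ε-closure({G}) = {G, P}.
Read 'c': {G, P} → {H, L, P}.
Read 'a': {H, L, P} → {G, H, L, M, P}.
Read 'c': {G, H, L, M, P} → {G, H, L, P}.
Read 'b': {G, H, L, P} → {G, H, K, L, N, P}.
Read 'b': {G, H, K, L, N, P} → {G, H, K, L, N, P}.

{G, H, K, L, N, P}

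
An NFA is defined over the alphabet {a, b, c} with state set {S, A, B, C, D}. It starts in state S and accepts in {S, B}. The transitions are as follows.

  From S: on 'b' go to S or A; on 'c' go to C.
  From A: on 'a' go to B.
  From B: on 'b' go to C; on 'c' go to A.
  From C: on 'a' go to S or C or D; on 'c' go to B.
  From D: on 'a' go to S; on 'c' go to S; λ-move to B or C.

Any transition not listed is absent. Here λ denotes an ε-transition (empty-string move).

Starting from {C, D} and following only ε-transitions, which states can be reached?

Begin with {C, D}.
ε-move D → B; add B.

{B, C, D}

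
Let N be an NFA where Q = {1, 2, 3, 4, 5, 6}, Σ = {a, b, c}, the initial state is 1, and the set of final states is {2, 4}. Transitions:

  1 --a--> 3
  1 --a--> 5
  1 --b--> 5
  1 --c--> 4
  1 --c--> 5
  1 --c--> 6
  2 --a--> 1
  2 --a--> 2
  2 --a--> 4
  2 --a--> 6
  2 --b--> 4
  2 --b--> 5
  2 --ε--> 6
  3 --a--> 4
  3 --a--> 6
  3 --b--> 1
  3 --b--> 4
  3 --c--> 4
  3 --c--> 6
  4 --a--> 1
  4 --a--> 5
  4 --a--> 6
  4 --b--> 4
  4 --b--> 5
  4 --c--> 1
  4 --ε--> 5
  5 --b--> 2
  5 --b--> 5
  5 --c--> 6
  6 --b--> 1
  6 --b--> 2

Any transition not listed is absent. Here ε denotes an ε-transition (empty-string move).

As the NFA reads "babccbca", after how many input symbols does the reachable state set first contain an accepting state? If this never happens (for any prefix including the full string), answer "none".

Start in {1}.
Read 'b': 1→{5}; now {5}.
Read 'a': 5→∅; now ∅.
The set is empty and remains empty for the remaining 6 symbols.
No reachable set along the way intersects F.

none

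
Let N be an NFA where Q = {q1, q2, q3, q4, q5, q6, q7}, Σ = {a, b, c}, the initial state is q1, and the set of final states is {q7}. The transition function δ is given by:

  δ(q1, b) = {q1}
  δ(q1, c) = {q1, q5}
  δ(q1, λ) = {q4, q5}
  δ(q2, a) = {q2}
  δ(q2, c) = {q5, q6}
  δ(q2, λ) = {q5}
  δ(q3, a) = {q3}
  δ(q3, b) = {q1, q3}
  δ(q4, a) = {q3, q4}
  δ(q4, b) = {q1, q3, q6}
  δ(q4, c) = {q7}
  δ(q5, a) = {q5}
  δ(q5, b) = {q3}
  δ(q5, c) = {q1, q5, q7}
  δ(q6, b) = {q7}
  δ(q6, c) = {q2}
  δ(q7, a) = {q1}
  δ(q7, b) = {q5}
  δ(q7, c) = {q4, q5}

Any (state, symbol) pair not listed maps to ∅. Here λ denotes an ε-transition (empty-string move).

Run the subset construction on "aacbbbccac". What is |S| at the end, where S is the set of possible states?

Start: ε-closure({q1}) = {q1, q4, q5}.
Read 'a': q1→∅, q4→{q3, q4}, q5→{q5}; now {q3, q4, q5}.
Read 'a': q3→{q3}, q4→{q3, q4}, q5→{q5}; now {q3, q4, q5}.
Read 'c': q3→∅, q4→{q7}, q5→{q1, q5, q7}; union {q1, q5, q7}; ε-closure = {q1, q4, q5, q7}.
Read 'b': q1→{q1}, q4→{q1, q3, q6}, q5→{q3}, q7→{q5}; union {q1, q3, q5, q6}; ε-closure = {q1, q3, q4, q5, q6}.
Read 'b': q1→{q1}, q3→{q1, q3}, q4→{q1, q3, q6}, q5→{q3}, q6→{q7}; union {q1, q3, q6, q7}; ε-closure = {q1, q3, q4, q5, q6, q7}.
Read 'b': q1→{q1}, q3→{q1, q3}, q4→{q1, q3, q6}, q5→{q3}, q6→{q7}, q7→{q5}; union {q1, q3, q5, q6, q7}; ε-closure = {q1, q3, q4, q5, q6, q7}.
Read 'c': q1→{q1, q5}, q3→∅, q4→{q7}, q5→{q1, q5, q7}, q6→{q2}, q7→{q4, q5}; now {q1, q2, q4, q5, q7}.
Read 'c': q1→{q1, q5}, q2→{q5, q6}, q4→{q7}, q5→{q1, q5, q7}, q7→{q4, q5}; now {q1, q4, q5, q6, q7}.
Read 'a': q1→∅, q4→{q3, q4}, q5→{q5}, q6→∅, q7→{q1}; now {q1, q3, q4, q5}.
Read 'c': q1→{q1, q5}, q3→∅, q4→{q7}, q5→{q1, q5, q7}; union {q1, q5, q7}; ε-closure = {q1, q4, q5, q7}.
That set has 4 states.

4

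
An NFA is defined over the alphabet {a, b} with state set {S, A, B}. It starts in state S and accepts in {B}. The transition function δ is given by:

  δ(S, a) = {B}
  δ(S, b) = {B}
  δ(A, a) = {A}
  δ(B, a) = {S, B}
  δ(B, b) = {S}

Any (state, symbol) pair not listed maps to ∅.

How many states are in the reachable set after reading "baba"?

Start in {S}.
Read 'b': {S} → {B}.
Read 'a': {B} → {S, B}.
Read 'b': {S, B} → {S, B}.
Read 'a': {S, B} → {S, B}.
That set has 2 states.

2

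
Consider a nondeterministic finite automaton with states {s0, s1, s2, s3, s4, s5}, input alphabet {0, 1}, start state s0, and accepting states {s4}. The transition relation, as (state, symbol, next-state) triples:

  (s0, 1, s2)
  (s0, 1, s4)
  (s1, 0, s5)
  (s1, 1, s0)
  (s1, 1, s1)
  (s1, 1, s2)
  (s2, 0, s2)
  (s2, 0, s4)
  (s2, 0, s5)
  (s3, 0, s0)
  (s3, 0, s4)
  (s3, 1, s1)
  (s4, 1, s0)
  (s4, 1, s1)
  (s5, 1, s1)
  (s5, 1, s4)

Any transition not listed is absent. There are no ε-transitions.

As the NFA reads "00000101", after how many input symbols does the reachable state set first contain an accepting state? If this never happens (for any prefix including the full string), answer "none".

Start in {s0}.
Read '0': {s0} → ∅.
The set is empty and remains empty for the remaining 7 symbols.
No reachable set along the way intersects F.

none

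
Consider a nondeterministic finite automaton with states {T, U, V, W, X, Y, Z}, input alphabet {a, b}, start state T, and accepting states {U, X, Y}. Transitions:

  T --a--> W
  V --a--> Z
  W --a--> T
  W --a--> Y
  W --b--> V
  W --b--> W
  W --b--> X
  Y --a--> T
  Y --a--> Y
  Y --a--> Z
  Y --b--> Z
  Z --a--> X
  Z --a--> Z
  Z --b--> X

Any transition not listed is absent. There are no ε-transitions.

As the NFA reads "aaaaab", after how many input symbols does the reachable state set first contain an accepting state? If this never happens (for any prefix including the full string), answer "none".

Start in {T}.
Read 'a': T→{W}; now {W}.
Read 'a': W→{T, Y}; now {T, Y}.
None of the earlier sets intersect F, but {T, Y} does.

2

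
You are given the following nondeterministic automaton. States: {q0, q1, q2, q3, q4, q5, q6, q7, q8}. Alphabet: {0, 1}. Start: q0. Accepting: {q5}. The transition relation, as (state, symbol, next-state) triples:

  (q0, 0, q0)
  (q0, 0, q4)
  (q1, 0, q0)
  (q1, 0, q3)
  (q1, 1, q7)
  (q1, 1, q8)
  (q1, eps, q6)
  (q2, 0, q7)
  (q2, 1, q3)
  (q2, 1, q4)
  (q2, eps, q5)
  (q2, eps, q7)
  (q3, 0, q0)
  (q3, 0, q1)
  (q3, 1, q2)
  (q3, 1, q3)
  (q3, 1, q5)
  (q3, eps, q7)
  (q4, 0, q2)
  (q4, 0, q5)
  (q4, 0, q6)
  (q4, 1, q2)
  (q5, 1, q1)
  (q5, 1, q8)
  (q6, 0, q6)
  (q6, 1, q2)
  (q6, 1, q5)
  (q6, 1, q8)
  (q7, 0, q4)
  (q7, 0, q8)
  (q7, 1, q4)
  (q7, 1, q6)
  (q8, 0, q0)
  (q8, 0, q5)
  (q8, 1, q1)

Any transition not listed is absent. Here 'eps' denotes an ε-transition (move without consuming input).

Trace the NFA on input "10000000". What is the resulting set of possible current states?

∅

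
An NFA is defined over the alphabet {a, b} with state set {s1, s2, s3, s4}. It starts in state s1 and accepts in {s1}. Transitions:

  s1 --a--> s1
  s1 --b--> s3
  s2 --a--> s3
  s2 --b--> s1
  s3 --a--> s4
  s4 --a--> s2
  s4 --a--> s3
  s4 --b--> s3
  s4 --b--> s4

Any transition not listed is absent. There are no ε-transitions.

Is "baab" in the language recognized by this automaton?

Yes

Start in {s1}.
Read 'b': s1→{s3}; now {s3}.
Read 'a': s3→{s4}; now {s4}.
Read 'a': s4→{s2, s3}; now {s2, s3}.
Read 'b': s2→{s1}, s3→∅; now {s1}.
The final set {s1} contains the accepting state s1.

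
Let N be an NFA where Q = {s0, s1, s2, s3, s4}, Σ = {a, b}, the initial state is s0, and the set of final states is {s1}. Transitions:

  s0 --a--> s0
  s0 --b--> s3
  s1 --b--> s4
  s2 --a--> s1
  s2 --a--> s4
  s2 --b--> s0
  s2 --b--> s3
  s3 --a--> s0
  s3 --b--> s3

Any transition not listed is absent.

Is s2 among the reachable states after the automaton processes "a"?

No

Start in {s0}.
Read 'a': {s0} → {s0}.
State s2 is not in {s0}.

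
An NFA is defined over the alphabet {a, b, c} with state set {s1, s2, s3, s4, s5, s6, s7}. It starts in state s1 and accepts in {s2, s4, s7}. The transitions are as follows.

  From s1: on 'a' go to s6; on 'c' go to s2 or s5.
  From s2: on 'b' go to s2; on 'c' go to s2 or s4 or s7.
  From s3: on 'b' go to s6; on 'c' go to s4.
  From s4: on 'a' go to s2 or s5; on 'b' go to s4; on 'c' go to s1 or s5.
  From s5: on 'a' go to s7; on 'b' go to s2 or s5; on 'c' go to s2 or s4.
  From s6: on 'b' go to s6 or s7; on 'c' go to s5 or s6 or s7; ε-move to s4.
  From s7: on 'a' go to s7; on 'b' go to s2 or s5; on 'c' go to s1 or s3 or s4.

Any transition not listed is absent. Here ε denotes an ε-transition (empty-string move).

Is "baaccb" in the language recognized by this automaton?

No

Start in {s1}.
Read 'b': s1→∅; now ∅.
The set is empty and remains empty for the remaining 5 symbols.
The final set ∅ contains no accepting state.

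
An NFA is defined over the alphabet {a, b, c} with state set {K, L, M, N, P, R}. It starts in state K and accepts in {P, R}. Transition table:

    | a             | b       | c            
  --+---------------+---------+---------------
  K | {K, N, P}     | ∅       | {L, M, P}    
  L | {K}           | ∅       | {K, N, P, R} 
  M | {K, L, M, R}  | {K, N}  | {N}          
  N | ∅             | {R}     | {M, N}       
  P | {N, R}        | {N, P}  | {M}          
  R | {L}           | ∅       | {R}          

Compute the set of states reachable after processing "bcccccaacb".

Start in {K}.
Read 'b': K→∅; now ∅.
The set is empty and remains empty for the remaining 9 symbols.

∅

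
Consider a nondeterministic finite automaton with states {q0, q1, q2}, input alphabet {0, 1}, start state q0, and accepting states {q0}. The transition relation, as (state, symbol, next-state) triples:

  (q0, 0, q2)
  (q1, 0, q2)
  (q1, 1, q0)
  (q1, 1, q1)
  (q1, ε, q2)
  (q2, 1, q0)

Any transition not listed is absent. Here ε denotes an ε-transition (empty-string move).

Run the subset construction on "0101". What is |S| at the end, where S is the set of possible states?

1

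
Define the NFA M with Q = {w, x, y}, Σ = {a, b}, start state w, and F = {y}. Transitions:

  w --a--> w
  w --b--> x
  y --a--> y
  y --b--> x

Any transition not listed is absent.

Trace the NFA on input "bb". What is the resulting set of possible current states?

Start in {w}.
Read 'b': w→{x}; now {x}.
Read 'b': x→∅; now ∅.

∅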